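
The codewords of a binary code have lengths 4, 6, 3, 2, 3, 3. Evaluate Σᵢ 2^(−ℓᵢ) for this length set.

With common denominator 2^6 = 64: Σ 2^(−ℓᵢ) = 4/64 + 1/64 + 8/64 + 16/64 + 8/64 + 8/64 = 45/64 = 0.703125.

0.703125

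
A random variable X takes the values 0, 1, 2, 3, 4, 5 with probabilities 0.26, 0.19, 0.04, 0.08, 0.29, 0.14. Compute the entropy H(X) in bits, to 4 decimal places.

2.3528 bits

H = −Σ pᵢ log₂ pᵢ.
−0.26·log₂(0.26) = 0.5053
−0.19·log₂(0.19) = 0.4552
−0.04·log₂(0.04) = 0.1858
−0.08·log₂(0.08) = 0.2915
−0.29·log₂(0.29) = 0.5179
−0.14·log₂(0.14) = 0.3971
Sum ≈ 2.3528 → 2.3528 bits.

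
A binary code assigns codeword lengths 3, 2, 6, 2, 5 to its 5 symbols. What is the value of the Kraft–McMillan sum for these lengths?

With common denominator 2^6 = 64: Σ 2^(−ℓᵢ) = 8/64 + 16/64 + 1/64 + 16/64 + 2/64 = 43/64 = 0.671875.

0.671875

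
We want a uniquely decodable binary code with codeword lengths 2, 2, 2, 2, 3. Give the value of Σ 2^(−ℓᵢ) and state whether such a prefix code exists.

1.125; no

With common denominator 2^3 = 8: Σ 2^(−ℓᵢ) = 2/8 + 2/8 + 2/8 + 2/8 + 1/8 = 9/8 = 1.125.
Kraft's inequality requires Σ ≤ 1; here Σ = 1.125 > 1, so no such prefix code exists.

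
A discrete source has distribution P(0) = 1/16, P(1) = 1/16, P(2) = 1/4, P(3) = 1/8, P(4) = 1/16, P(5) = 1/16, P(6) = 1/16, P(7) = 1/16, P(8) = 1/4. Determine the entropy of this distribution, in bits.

Each probability is a power of 1/2, so log₂(1/p) is an integer.
H = Σ p·log₂(1/p) = 1/16·4 + 1/16·4 + 1/4·2 + 1/8·3 + 1/16·4 + 1/16·4 + 1/16·4 + 1/16·4 + 1/4·2 = 2.875 bits.

2.875 bits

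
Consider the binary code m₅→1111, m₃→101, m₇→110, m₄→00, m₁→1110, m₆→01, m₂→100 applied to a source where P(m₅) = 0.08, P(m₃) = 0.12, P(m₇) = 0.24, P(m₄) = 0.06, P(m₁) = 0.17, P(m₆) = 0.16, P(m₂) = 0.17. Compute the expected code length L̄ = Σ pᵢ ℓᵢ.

3.03 bits/symbol

L̄ = Σ pᵢ·ℓᵢ = 0.08·4 + 0.12·3 + 0.24·3 + 0.06·2 + 0.17·4 + 0.16·2 + 0.17·3 = 3.03 bits/symbol.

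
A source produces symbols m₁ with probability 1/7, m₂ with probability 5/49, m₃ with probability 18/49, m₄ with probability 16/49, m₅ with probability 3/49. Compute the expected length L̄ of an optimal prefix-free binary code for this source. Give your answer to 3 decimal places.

Repeatedly combine the two least-probable nodes; the expected code length is the sum of the merged weights.
merge 3/49 + 5/49 → 8/49
merge 1/7 + 8/49 → 15/49
merge 15/49 + 16/49 → 31/49
merge 18/49 + 31/49 → 1
L = 8/49 + 15/49 + 31/49 + 1 = 103/49 ≈ 2.102 bits/symbol.

2.102 bits/symbol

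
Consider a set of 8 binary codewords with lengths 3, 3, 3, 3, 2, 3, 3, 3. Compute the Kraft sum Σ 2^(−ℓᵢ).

1.125

With common denominator 2^3 = 8: Σ 2^(−ℓᵢ) = 1/8 + 1/8 + 1/8 + 1/8 + 2/8 + 1/8 + 1/8 + 1/8 = 9/8 = 1.125.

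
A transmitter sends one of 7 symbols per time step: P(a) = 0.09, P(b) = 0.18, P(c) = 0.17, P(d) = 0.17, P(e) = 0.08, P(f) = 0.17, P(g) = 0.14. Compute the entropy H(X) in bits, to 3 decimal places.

H = −Σ pᵢ log₂ pᵢ.
−0.09·log₂(0.09) = 0.3127
−0.18·log₂(0.18) = 0.4453
−0.17·log₂(0.17) = 0.4346
−0.17·log₂(0.17) = 0.4346
−0.08·log₂(0.08) = 0.2915
−0.17·log₂(0.17) = 0.4346
−0.14·log₂(0.14) = 0.3971
Sum ≈ 2.7503 → 2.750 bits.

2.750 bits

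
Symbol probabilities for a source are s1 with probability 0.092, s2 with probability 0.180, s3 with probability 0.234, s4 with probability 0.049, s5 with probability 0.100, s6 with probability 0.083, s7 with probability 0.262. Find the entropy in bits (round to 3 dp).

2.602 bits

H = −Σ pᵢ log₂ pᵢ.
−0.092·log₂(0.092) = 0.3167
−0.180·log₂(0.180) = 0.4453
−0.234·log₂(0.234) = 0.4903
−0.049·log₂(0.049) = 0.2132
−0.100·log₂(0.100) = 0.3322
−0.083·log₂(0.083) = 0.2980
−0.262·log₂(0.262) = 0.5063
Sum ≈ 2.6020 → 2.602 bits.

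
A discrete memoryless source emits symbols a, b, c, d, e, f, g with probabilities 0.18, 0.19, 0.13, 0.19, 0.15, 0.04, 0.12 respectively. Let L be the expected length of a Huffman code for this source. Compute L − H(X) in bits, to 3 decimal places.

Entropy H = −Σ p log₂ p ≈ 2.7018 bits.
Huffman merges: 1/25+3/25→4/25; 13/100+3/20→7/25; 4/25+9/50→17/50; 19/100+19/100→19/50; 7/25+17/50→31/50; 19/50+31/50→1. L = 139/50 ≈ 2.7800.
L − H = 2.7800 − 2.7018 = 0.078 bits.

0.078 bits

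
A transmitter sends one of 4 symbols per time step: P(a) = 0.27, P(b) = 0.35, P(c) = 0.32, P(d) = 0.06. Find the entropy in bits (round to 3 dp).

1.810 bits

H = −Σ pᵢ log₂ pᵢ.
−0.27·log₂(0.27) = 0.5100
−0.35·log₂(0.35) = 0.5301
−0.32·log₂(0.32) = 0.5260
−0.06·log₂(0.06) = 0.2435
Sum ≈ 1.8097 → 1.810 bits.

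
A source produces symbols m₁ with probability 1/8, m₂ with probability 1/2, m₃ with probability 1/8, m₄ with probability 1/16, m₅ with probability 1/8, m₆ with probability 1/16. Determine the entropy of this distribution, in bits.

2.125 bits

Each probability is a power of 1/2, so log₂(1/p) is an integer.
H = Σ p·log₂(1/p) = 1/8·3 + 1/2·1 + 1/8·3 + 1/16·4 + 1/8·3 + 1/16·4 = 2.125 bits.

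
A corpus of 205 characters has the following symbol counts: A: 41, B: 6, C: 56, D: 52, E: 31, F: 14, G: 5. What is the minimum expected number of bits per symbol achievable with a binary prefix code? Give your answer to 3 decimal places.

2.449 bits/symbol

Probabilities are the counts divided by 205.
Repeatedly combine the two least-probable nodes; the expected code length is the sum of the merged weights.
merge 1/41 + 6/205 → 11/205
merge 11/205 + 14/205 → 5/41
merge 5/41 + 31/205 → 56/205
merge 1/5 + 52/205 → 93/205
merge 56/205 + 56/205 → 112/205
merge 93/205 + 112/205 → 1
L = 11/205 + 5/41 + 56/205 + 93/205 + 112/205 + 1 = 502/205 ≈ 2.449 bits/symbol.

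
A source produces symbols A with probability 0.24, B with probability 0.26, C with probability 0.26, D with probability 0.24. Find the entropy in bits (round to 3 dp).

H = −Σ pᵢ log₂ pᵢ.
−0.24·log₂(0.24) = 0.4941
−0.26·log₂(0.26) = 0.5053
−0.26·log₂(0.26) = 0.5053
−0.24·log₂(0.24) = 0.4941
Sum ≈ 1.9988 → 1.999 bits.

1.999 bits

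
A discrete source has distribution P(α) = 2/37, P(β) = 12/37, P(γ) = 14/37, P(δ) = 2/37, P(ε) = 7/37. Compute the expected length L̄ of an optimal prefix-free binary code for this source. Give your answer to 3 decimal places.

Repeatedly combine the two least-probable nodes; the expected code length is the sum of the merged weights.
merge 2/37 + 2/37 → 4/37
merge 4/37 + 7/37 → 11/37
merge 11/37 + 12/37 → 23/37
merge 14/37 + 23/37 → 1
L = 4/37 + 11/37 + 23/37 + 1 = 75/37 ≈ 2.027 bits/symbol.

2.027 bits/symbol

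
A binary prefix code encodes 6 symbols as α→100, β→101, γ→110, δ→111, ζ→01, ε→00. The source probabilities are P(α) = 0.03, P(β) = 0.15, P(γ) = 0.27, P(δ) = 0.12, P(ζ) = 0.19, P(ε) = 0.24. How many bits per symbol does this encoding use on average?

L̄ = Σ pᵢ·ℓᵢ = 0.03·3 + 0.15·3 + 0.27·3 + 0.12·3 + 0.19·2 + 0.24·2 = 2.57 bits/symbol.

2.57 bits/symbol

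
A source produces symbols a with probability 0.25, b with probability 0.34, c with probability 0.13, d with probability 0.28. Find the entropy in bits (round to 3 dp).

H = −Σ pᵢ log₂ pᵢ.
−0.25·log₂(0.25) = 0.5000
−0.34·log₂(0.34) = 0.5292
−0.13·log₂(0.13) = 0.3826
−0.28·log₂(0.28) = 0.5142
Sum ≈ 1.9260 → 1.926 bits.

1.926 bits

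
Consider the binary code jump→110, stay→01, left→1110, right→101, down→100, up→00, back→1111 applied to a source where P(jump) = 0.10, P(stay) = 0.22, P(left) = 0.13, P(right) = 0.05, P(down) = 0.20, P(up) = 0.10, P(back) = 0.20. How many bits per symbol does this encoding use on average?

L̄ = Σ pᵢ·ℓᵢ = 0.10·3 + 0.22·2 + 0.13·4 + 0.05·3 + 0.20·3 + 0.10·2 + 0.20·4 = 3.01 bits/symbol.

3.01 bits/symbol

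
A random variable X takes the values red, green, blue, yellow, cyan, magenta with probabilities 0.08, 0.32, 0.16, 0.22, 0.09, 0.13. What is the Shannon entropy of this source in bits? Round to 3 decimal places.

H = −Σ pᵢ log₂ pᵢ.
−0.08·log₂(0.08) = 0.2915
−0.32·log₂(0.32) = 0.5260
−0.16·log₂(0.16) = 0.4230
−0.22·log₂(0.22) = 0.4806
−0.09·log₂(0.09) = 0.3127
−0.13·log₂(0.13) = 0.3826
Sum ≈ 2.4164 → 2.416 bits.

2.416 bits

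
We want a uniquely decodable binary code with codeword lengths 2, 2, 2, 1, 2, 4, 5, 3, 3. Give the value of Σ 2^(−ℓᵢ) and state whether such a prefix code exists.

1.84375; no

With common denominator 2^5 = 32: Σ 2^(−ℓᵢ) = 8/32 + 8/32 + 8/32 + 16/32 + 8/32 + 2/32 + 1/32 + 4/32 + 4/32 = 59/32 = 1.84375.
Kraft's inequality requires Σ ≤ 1; here Σ = 1.84375 > 1, so no such prefix code exists.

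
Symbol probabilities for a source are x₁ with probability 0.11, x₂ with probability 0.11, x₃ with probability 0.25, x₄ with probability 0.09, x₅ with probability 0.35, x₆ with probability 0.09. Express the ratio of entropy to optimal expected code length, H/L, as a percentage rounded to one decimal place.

Entropy H = −Σ p log₂ p ≈ 2.3560 bits.
Huffman merges: 9/100+9/100→9/50; 11/100+11/100→11/50; 9/50+11/50→2/5; 1/4+7/20→3/5; 2/5+3/5→1. L = 12/5 ≈ 2.4000.
Efficiency = H/L = 2.3560/2.4000 = 98.2%.

98.2%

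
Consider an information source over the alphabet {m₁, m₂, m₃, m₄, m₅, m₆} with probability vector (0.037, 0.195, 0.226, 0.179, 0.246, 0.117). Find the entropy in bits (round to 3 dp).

H = −Σ pᵢ log₂ pᵢ.
−0.037·log₂(0.037) = 0.1760
−0.195·log₂(0.195) = 0.4599
−0.226·log₂(0.226) = 0.4849
−0.179·log₂(0.179) = 0.4443
−0.246·log₂(0.246) = 0.4977
−0.117·log₂(0.117) = 0.3622
Sum ≈ 2.4250 → 2.425 bits.

2.425 bits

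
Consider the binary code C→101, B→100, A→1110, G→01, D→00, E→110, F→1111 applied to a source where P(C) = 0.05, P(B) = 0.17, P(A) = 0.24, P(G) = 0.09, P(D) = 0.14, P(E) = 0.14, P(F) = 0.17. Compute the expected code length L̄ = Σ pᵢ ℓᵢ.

L̄ = Σ pᵢ·ℓᵢ = 0.05·3 + 0.17·3 + 0.24·4 + 0.09·2 + 0.14·2 + 0.14·3 + 0.17·4 = 3.18 bits/symbol.

3.18 bits/symbol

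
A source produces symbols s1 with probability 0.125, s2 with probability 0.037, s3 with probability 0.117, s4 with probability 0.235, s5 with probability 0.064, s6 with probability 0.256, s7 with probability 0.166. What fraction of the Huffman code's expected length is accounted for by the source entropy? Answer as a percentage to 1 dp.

Entropy H = −Σ p log₂ p ≈ 2.5912 bits.
Huffman merges: 37/1000+8/125→101/1000; 101/1000+117/1000→109/500; 1/8+83/500→291/1000; 109/500+47/200→453/1000; 32/125+291/1000→547/1000; 453/1000+547/1000→1. L = 261/100 ≈ 2.6100.
Efficiency = H/L = 2.5912/2.6100 = 99.3%.

99.3%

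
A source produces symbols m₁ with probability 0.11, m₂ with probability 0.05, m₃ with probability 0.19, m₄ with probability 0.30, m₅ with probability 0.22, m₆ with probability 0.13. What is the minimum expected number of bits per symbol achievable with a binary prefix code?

Repeatedly combine the two least-probable nodes; the expected code length is the sum of the merged weights.
merge 1/20 + 11/100 → 4/25
merge 13/100 + 4/25 → 29/100
merge 19/100 + 11/50 → 41/100
merge 29/100 + 3/10 → 59/100
merge 41/100 + 59/100 → 1
L = 4/25 + 29/100 + 41/100 + 59/100 + 1 = 49/20 = 2.45 bits/symbol.

2.45 bits/symbol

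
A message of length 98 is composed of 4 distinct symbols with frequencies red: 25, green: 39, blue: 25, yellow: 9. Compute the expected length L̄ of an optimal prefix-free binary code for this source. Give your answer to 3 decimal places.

1.949 bits/symbol

Probabilities are the counts divided by 98.
Repeatedly combine the two least-probable nodes; the expected code length is the sum of the merged weights.
merge 9/98 + 25/98 → 17/49
merge 25/98 + 17/49 → 59/98
merge 39/98 + 59/98 → 1
L = 17/49 + 59/98 + 1 = 191/98 ≈ 1.949 bits/symbol.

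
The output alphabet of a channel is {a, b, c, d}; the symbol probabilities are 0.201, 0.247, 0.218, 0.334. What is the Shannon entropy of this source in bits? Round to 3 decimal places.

H = −Σ pᵢ log₂ pᵢ.
−0.201·log₂(0.201) = 0.4653
−0.247·log₂(0.247) = 0.4983
−0.218·log₂(0.218) = 0.4791
−0.334·log₂(0.334) = 0.5284
Sum ≈ 1.9711 → 1.971 bits.

1.971 bits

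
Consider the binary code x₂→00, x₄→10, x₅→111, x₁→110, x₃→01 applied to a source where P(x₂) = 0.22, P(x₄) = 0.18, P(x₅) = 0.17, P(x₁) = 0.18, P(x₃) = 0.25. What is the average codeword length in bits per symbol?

2.35 bits/symbol

L̄ = Σ pᵢ·ℓᵢ = 0.22·2 + 0.18·2 + 0.17·3 + 0.18·3 + 0.25·2 = 2.35 bits/symbol.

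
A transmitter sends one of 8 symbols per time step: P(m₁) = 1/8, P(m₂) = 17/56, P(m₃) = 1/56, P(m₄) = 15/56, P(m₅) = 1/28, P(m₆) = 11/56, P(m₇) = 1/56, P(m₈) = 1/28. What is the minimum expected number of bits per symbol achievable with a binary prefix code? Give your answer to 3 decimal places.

Repeatedly combine the two least-probable nodes; the expected code length is the sum of the merged weights.
merge 1/56 + 1/56 → 1/28
merge 1/28 + 1/28 → 1/14
merge 1/28 + 1/14 → 3/28
merge 3/28 + 1/8 → 13/56
merge 11/56 + 13/56 → 3/7
merge 15/56 + 17/56 → 4/7
merge 3/7 + 4/7 → 1
L = 1/28 + 1/14 + 3/28 + 13/56 + 3/7 + 4/7 + 1 = 137/56 ≈ 2.446 bits/symbol.

2.446 bits/symbol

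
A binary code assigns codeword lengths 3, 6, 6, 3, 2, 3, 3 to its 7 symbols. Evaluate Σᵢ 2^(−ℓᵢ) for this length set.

With common denominator 2^6 = 64: Σ 2^(−ℓᵢ) = 8/64 + 1/64 + 1/64 + 8/64 + 16/64 + 8/64 + 8/64 = 50/64 = 0.78125.

0.78125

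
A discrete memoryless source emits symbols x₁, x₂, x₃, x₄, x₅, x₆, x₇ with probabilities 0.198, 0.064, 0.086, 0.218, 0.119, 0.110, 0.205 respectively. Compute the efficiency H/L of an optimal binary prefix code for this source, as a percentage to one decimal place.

Entropy H = −Σ p log₂ p ≈ 2.6843 bits.
Huffman merges: 8/125+43/500→3/20; 11/100+119/1000→229/1000; 3/20+99/500→87/250; 41/200+109/500→423/1000; 229/1000+87/250→577/1000; 423/1000+577/1000→1. L = 2727/1000 ≈ 2.7270.
Efficiency = H/L = 2.6843/2.7270 = 98.4%.

98.4%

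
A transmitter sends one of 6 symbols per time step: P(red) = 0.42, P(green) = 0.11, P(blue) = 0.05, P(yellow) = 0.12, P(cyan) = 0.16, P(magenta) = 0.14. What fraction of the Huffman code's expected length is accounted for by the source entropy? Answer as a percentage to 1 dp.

98.2%

Entropy H = −Σ p log₂ p ≈ 2.2792 bits.
Huffman merges: 1/20+11/100→4/25; 3/25+7/50→13/50; 4/25+4/25→8/25; 13/50+8/25→29/50; 21/50+29/50→1. L = 58/25 ≈ 2.3200.
Efficiency = H/L = 2.2792/2.3200 = 98.2%.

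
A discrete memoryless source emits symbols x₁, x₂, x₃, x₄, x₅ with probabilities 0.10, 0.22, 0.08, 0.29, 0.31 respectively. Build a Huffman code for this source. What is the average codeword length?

Repeatedly combine the two least-probable nodes; the expected code length is the sum of the merged weights.
merge 2/25 + 1/10 → 9/50
merge 9/50 + 11/50 → 2/5
merge 29/100 + 31/100 → 3/5
merge 2/5 + 3/5 → 1
L = 9/50 + 2/5 + 3/5 + 1 = 109/50 = 2.18 bits/symbol.

2.18 bits/symbol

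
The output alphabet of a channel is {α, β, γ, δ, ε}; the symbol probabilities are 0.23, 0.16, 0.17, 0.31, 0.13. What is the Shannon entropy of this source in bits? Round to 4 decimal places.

2.2517 bits

H = −Σ pᵢ log₂ pᵢ.
−0.23·log₂(0.23) = 0.4877
−0.16·log₂(0.16) = 0.4230
−0.17·log₂(0.17) = 0.4346
−0.31·log₂(0.31) = 0.5238
−0.13·log₂(0.13) = 0.3826
Sum ≈ 2.2517 → 2.2517 bits.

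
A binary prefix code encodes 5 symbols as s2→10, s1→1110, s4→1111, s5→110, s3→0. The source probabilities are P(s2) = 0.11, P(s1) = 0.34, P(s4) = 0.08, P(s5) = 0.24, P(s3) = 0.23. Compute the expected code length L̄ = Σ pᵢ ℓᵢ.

2.85 bits/symbol

L̄ = Σ pᵢ·ℓᵢ = 0.11·2 + 0.34·4 + 0.08·4 + 0.24·3 + 0.23·1 = 2.85 bits/symbol.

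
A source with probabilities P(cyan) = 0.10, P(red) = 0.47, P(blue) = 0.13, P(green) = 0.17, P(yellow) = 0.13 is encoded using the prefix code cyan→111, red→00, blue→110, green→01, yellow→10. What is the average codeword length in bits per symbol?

2.23 bits/symbol

L̄ = Σ pᵢ·ℓᵢ = 0.10·3 + 0.47·2 + 0.13·3 + 0.17·2 + 0.13·2 = 2.23 bits/symbol.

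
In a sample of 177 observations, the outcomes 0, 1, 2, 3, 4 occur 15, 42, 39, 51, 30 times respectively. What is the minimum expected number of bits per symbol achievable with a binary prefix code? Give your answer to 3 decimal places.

2.254 bits/symbol

Probabilities are the counts divided by 177.
Repeatedly combine the two least-probable nodes; the expected code length is the sum of the merged weights.
merge 5/59 + 10/59 → 15/59
merge 13/59 + 14/59 → 27/59
merge 15/59 + 17/59 → 32/59
merge 27/59 + 32/59 → 1
L = 15/59 + 27/59 + 32/59 + 1 = 133/59 ≈ 2.254 bits/symbol.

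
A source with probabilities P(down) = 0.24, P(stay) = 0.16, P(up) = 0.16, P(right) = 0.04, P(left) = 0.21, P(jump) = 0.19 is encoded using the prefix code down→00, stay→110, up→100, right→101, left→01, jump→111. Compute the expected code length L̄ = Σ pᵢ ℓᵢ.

2.55 bits/symbol

L̄ = Σ pᵢ·ℓᵢ = 0.24·2 + 0.16·3 + 0.16·3 + 0.04·3 + 0.21·2 + 0.19·3 = 2.55 bits/symbol.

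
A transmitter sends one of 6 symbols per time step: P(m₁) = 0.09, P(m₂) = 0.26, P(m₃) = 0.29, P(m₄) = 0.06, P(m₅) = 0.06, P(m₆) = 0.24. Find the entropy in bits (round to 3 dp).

H = −Σ pᵢ log₂ pᵢ.
−0.09·log₂(0.09) = 0.3127
−0.26·log₂(0.26) = 0.5053
−0.29·log₂(0.29) = 0.5179
−0.06·log₂(0.06) = 0.2435
−0.06·log₂(0.06) = 0.2435
−0.24·log₂(0.24) = 0.4941
Sum ≈ 2.3170 → 2.317 bits.

2.317 bits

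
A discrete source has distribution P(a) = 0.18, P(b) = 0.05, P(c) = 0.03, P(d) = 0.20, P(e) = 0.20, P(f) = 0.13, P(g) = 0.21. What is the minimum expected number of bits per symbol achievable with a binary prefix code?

2.67 bits/symbol

Repeatedly combine the two least-probable nodes; the expected code length is the sum of the merged weights.
merge 3/100 + 1/20 → 2/25
merge 2/25 + 13/100 → 21/100
merge 9/50 + 1/5 → 19/50
merge 1/5 + 21/100 → 41/100
merge 21/100 + 19/50 → 59/100
merge 41/100 + 59/100 → 1
L = 2/25 + 21/100 + 19/50 + 41/100 + 59/100 + 1 = 267/100 = 2.67 bits/symbol.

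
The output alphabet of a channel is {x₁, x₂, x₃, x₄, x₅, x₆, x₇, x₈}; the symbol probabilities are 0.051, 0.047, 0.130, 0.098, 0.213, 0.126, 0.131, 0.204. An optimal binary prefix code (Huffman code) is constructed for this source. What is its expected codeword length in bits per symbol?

2.877 bits/symbol

Repeatedly combine the two least-probable nodes; the expected code length is the sum of the merged weights.
merge 47/1000 + 51/1000 → 49/500
merge 49/500 + 49/500 → 49/250
merge 63/500 + 13/100 → 32/125
merge 131/1000 + 49/250 → 327/1000
merge 51/250 + 213/1000 → 417/1000
merge 32/125 + 327/1000 → 583/1000
merge 417/1000 + 583/1000 → 1
L = 49/500 + 49/250 + 32/125 + 327/1000 + 417/1000 + 583/1000 + 1 = 2877/1000 = 2.877 bits/symbol.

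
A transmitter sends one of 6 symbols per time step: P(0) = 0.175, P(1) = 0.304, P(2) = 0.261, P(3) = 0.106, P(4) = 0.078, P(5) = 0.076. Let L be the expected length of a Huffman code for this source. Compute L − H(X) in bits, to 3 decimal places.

0.033 bits

Entropy H = −Σ p log₂ p ≈ 2.3809 bits.
Huffman merges: 19/250+39/500→77/500; 53/500+77/500→13/50; 7/40+13/50→87/200; 261/1000+38/125→113/200; 87/200+113/200→1. L = 1207/500 ≈ 2.4140.
L − H = 2.4140 − 2.3809 = 0.033 bits.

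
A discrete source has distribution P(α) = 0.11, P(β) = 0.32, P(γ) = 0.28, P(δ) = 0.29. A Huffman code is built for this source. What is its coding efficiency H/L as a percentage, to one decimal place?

Entropy H = −Σ p log₂ p ≈ 1.9084 bits.
Huffman merges: 11/100+7/25→39/100; 29/100+8/25→61/100; 39/100+61/100→1. L = 2 ≈ 2.0000.
Efficiency = H/L = 1.9084/2.0000 = 95.4%.

95.4%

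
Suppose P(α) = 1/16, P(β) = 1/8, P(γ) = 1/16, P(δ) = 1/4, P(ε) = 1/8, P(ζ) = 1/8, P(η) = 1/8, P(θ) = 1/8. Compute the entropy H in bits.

2.875 bits

Each probability is a power of 1/2, so log₂(1/p) is an integer.
H = Σ p·log₂(1/p) = 1/16·4 + 1/8·3 + 1/16·4 + 1/4·2 + 1/8·3 + 1/8·3 + 1/8·3 + 1/8·3 = 2.875 bits.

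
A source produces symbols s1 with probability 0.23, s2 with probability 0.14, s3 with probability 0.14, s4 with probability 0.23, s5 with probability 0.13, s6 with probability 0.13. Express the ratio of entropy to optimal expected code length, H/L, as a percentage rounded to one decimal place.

Entropy H = −Σ p log₂ p ≈ 2.5348 bits.
Huffman merges: 13/100+13/100→13/50; 7/50+7/50→7/25; 23/100+23/100→23/50; 13/50+7/25→27/50; 23/50+27/50→1. L = 127/50 ≈ 2.5400.
Efficiency = H/L = 2.5348/2.5400 = 99.8%.

99.8%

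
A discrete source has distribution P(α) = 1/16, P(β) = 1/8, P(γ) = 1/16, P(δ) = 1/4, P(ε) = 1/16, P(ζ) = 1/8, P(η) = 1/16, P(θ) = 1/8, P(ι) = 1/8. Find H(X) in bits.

Each probability is a power of 1/2, so log₂(1/p) is an integer.
H = Σ p·log₂(1/p) = 1/16·4 + 1/8·3 + 1/16·4 + 1/4·2 + 1/16·4 + 1/8·3 + 1/16·4 + 1/8·3 + 1/8·3 = 3 bits.

3 bits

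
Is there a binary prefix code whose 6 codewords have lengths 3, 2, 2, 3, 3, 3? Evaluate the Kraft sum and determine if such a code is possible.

1; yes

With common denominator 2^3 = 8: Σ 2^(−ℓᵢ) = 1/8 + 2/8 + 2/8 + 1/8 + 1/8 + 1/8 = 8/8 = 1.
Kraft's inequality requires Σ ≤ 1; here Σ = 1 ≤ 1, so such a prefix code exists.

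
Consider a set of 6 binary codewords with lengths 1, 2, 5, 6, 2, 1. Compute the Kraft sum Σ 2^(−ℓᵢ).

With common denominator 2^6 = 64: Σ 2^(−ℓᵢ) = 32/64 + 16/64 + 2/64 + 1/64 + 16/64 + 32/64 = 99/64 = 1.546875.

1.546875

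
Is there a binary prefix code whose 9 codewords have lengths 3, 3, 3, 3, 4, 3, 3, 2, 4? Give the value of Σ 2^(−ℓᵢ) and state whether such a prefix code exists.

With common denominator 2^4 = 16: Σ 2^(−ℓᵢ) = 2/16 + 2/16 + 2/16 + 2/16 + 1/16 + 2/16 + 2/16 + 4/16 + 1/16 = 18/16 = 1.125.
Kraft's inequality requires Σ ≤ 1; here Σ = 1.125 > 1, so no such prefix code exists.

1.125; no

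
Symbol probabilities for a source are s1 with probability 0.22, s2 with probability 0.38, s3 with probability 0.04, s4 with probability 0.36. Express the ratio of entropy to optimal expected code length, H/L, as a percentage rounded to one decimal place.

91.9%

Entropy H = −Σ p log₂ p ≈ 1.7274 bits.
Huffman merges: 1/25+11/50→13/50; 13/50+9/25→31/50; 19/50+31/50→1. L = 47/25 ≈ 1.8800.
Efficiency = H/L = 1.7274/1.8800 = 91.9%.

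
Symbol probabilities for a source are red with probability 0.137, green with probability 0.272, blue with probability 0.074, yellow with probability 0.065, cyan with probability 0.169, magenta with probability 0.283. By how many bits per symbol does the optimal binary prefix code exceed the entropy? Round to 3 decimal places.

Entropy H = −Σ p log₂ p ≈ 2.3869 bits.
Huffman merges: 13/200+37/500→139/1000; 137/1000+139/1000→69/250; 169/1000+34/125→441/1000; 69/250+283/1000→559/1000; 441/1000+559/1000→1. L = 483/200 ≈ 2.4150.
L − H = 2.4150 − 2.3869 = 0.028 bits.

0.028 bits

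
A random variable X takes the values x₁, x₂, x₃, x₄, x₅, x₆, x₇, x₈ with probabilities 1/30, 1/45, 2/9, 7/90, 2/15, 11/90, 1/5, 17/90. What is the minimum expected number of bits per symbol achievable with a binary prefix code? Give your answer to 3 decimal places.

2.767 bits/symbol

Repeatedly combine the two least-probable nodes; the expected code length is the sum of the merged weights.
merge 1/45 + 1/30 → 1/18
merge 1/18 + 7/90 → 2/15
merge 11/90 + 2/15 → 23/90
merge 2/15 + 17/90 → 29/90
merge 1/5 + 2/9 → 19/45
merge 23/90 + 29/90 → 26/45
merge 19/45 + 26/45 → 1
L = 1/18 + 2/15 + 23/90 + 29/90 + 19/45 + 26/45 + 1 = 83/30 ≈ 2.767 bits/symbol.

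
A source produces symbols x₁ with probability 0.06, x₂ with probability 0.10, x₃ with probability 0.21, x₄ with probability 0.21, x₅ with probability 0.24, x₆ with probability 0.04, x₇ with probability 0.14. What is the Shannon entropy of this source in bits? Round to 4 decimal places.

H = −Σ pᵢ log₂ pᵢ.
−0.06·log₂(0.06) = 0.2435
−0.10·log₂(0.10) = 0.3322
−0.21·log₂(0.21) = 0.4728
−0.21·log₂(0.21) = 0.4728
−0.24·log₂(0.24) = 0.4941
−0.04·log₂(0.04) = 0.1858
−0.14·log₂(0.14) = 0.3971
Sum ≈ 2.5984 → 2.5984 bits.

2.5984 bits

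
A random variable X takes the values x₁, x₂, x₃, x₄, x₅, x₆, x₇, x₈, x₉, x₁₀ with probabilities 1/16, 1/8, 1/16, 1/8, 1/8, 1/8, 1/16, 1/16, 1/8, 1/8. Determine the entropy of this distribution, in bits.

Each probability is a power of 1/2, so log₂(1/p) is an integer.
H = Σ p·log₂(1/p) = 1/16·4 + 1/8·3 + 1/16·4 + 1/8·3 + 1/8·3 + 1/8·3 + 1/16·4 + 1/16·4 + 1/8·3 + 1/8·3 = 3.25 bits.

3.25 bits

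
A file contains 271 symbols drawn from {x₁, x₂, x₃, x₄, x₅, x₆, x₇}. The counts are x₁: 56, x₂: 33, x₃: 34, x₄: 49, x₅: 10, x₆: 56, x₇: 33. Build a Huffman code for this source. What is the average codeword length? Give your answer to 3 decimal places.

Probabilities are the counts divided by 271.
Repeatedly combine the two least-probable nodes; the expected code length is the sum of the merged weights.
merge 10/271 + 33/271 → 43/271
merge 33/271 + 34/271 → 67/271
merge 43/271 + 49/271 → 92/271
merge 56/271 + 56/271 → 112/271
merge 67/271 + 92/271 → 159/271
merge 112/271 + 159/271 → 1
L = 43/271 + 67/271 + 92/271 + 112/271 + 159/271 + 1 = 744/271 ≈ 2.745 bits/symbol.

2.745 bits/symbol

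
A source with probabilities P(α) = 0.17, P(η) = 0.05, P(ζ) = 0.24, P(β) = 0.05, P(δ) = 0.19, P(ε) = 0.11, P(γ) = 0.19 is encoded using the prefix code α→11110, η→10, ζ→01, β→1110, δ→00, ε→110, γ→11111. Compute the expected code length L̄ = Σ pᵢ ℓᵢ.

L̄ = Σ pᵢ·ℓᵢ = 0.17·5 + 0.05·2 + 0.24·2 + 0.05·4 + 0.19·2 + 0.11·3 + 0.19·5 = 3.29 bits/symbol.

3.29 bits/symbol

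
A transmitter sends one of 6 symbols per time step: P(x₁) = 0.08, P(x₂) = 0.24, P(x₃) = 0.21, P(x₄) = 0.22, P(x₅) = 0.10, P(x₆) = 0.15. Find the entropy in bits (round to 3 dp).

2.482 bits

H = −Σ pᵢ log₂ pᵢ.
−0.08·log₂(0.08) = 0.2915
−0.24·log₂(0.24) = 0.4941
−0.21·log₂(0.21) = 0.4728
−0.22·log₂(0.22) = 0.4806
−0.10·log₂(0.10) = 0.3322
−0.15·log₂(0.15) = 0.4105
Sum ≈ 2.4818 → 2.482 bits.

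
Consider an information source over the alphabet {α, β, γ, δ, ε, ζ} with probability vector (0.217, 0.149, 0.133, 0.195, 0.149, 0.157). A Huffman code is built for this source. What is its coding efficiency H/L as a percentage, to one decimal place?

99.0%

Entropy H = −Σ p log₂ p ≈ 2.5632 bits.
Huffman merges: 133/1000+149/1000→141/500; 149/1000+157/1000→153/500; 39/200+217/1000→103/250; 141/500+153/500→147/250; 103/250+147/250→1. L = 647/250 ≈ 2.5880.
Efficiency = H/L = 2.5632/2.5880 = 99.0%.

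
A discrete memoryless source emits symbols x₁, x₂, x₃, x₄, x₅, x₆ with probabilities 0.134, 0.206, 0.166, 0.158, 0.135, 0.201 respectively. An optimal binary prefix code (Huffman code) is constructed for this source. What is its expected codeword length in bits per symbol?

2.593 bits/symbol

Repeatedly combine the two least-probable nodes; the expected code length is the sum of the merged weights.
merge 67/500 + 27/200 → 269/1000
merge 79/500 + 83/500 → 81/250
merge 201/1000 + 103/500 → 407/1000
merge 269/1000 + 81/250 → 593/1000
merge 407/1000 + 593/1000 → 1
L = 269/1000 + 81/250 + 407/1000 + 593/1000 + 1 = 2593/1000 = 2.593 bits/symbol.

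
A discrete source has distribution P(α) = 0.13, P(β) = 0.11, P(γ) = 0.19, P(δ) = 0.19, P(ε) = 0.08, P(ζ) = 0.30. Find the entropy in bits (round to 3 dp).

H = −Σ pᵢ log₂ pᵢ.
−0.13·log₂(0.13) = 0.3826
−0.11·log₂(0.11) = 0.3503
−0.19·log₂(0.19) = 0.4552
−0.19·log₂(0.19) = 0.4552
−0.08·log₂(0.08) = 0.2915
−0.30·log₂(0.30) = 0.5211
Sum ≈ 2.4560 → 2.456 bits.

2.456 bits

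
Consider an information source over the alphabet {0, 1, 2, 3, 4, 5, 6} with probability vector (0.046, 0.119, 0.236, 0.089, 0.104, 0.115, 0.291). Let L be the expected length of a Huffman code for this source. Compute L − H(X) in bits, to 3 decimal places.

0.019 bits

Entropy H = −Σ p log₂ p ≈ 2.5887 bits.
Huffman merges: 23/500+89/1000→27/200; 13/125+23/200→219/1000; 119/1000+27/200→127/500; 219/1000+59/250→91/200; 127/500+291/1000→109/200; 91/200+109/200→1. L = 326/125 ≈ 2.6080.
L − H = 2.6080 − 2.5887 = 0.019 bits.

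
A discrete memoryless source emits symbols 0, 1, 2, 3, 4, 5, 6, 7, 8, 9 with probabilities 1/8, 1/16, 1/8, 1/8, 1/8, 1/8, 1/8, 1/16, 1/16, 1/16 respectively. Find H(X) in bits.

3.25 bits

Each probability is a power of 1/2, so log₂(1/p) is an integer.
H = Σ p·log₂(1/p) = 1/8·3 + 1/16·4 + 1/8·3 + 1/8·3 + 1/8·3 + 1/8·3 + 1/8·3 + 1/16·4 + 1/16·4 + 1/16·4 = 3.25 bits.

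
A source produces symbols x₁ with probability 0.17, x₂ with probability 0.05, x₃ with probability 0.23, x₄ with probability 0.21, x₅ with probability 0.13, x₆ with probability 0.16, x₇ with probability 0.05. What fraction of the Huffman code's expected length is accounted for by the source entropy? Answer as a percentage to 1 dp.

Entropy H = −Σ p log₂ p ≈ 2.6329 bits.
Huffman merges: 1/20+1/20→1/10; 1/10+13/100→23/100; 4/25+17/100→33/100; 21/100+23/100→11/25; 23/100+33/100→14/25; 11/25+14/25→1. L = 133/50 ≈ 2.6600.
Efficiency = H/L = 2.6329/2.6600 = 99.0%.

99.0%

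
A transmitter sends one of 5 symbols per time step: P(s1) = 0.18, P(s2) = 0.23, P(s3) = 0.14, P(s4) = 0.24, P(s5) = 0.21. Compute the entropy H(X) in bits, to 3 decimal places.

H = −Σ pᵢ log₂ pᵢ.
−0.18·log₂(0.18) = 0.4453
−0.23·log₂(0.23) = 0.4877
−0.14·log₂(0.14) = 0.3971
−0.24·log₂(0.24) = 0.4941
−0.21·log₂(0.21) = 0.4728
Sum ≈ 2.2970 → 2.297 bits.

2.297 bits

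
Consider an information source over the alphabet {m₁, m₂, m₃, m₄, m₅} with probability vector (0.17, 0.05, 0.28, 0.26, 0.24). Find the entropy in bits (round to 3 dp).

H = −Σ pᵢ log₂ pᵢ.
−0.17·log₂(0.17) = 0.4346
−0.05·log₂(0.05) = 0.2161
−0.28·log₂(0.28) = 0.5142
−0.26·log₂(0.26) = 0.5053
−0.24·log₂(0.24) = 0.4941
Sum ≈ 2.1643 → 2.164 bits.

2.164 bits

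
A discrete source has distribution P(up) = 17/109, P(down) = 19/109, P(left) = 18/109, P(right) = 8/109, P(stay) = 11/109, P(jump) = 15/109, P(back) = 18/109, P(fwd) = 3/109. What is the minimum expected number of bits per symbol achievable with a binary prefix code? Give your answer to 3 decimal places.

2.927 bits/symbol

Repeatedly combine the two least-probable nodes; the expected code length is the sum of the merged weights.
merge 3/109 + 8/109 → 11/109
merge 11/109 + 11/109 → 22/109
merge 15/109 + 17/109 → 32/109
merge 18/109 + 18/109 → 36/109
merge 19/109 + 22/109 → 41/109
merge 32/109 + 36/109 → 68/109
merge 41/109 + 68/109 → 1
L = 11/109 + 22/109 + 32/109 + 36/109 + 41/109 + 68/109 + 1 = 319/109 ≈ 2.927 bits/symbol.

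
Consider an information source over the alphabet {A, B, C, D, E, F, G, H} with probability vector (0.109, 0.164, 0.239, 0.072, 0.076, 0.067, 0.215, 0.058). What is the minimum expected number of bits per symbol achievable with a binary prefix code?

Repeatedly combine the two least-probable nodes; the expected code length is the sum of the merged weights.
merge 29/500 + 67/1000 → 1/8
merge 9/125 + 19/250 → 37/250
merge 109/1000 + 1/8 → 117/500
merge 37/250 + 41/250 → 39/125
merge 43/200 + 117/500 → 449/1000
merge 239/1000 + 39/125 → 551/1000
merge 449/1000 + 551/1000 → 1
L = 1/8 + 37/250 + 117/500 + 39/125 + 449/1000 + 551/1000 + 1 = 2819/1000 = 2.819 bits/symbol.

2.819 bits/symbol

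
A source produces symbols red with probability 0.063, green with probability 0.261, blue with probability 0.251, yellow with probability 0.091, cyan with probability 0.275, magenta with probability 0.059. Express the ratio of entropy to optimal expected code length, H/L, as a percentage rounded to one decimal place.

Entropy H = −Σ p log₂ p ≈ 2.3254 bits.
Huffman merges: 59/1000+63/1000→61/500; 91/1000+61/500→213/1000; 213/1000+251/1000→58/125; 261/1000+11/40→67/125; 58/125+67/125→1. L = 467/200 ≈ 2.3350.
Efficiency = H/L = 2.3254/2.3350 = 99.6%.

99.6%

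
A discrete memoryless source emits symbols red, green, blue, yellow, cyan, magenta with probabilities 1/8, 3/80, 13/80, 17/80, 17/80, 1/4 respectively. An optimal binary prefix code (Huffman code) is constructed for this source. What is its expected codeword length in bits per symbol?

Repeatedly combine the two least-probable nodes; the expected code length is the sum of the merged weights.
merge 3/80 + 1/8 → 13/80
merge 13/80 + 13/80 → 13/40
merge 17/80 + 17/80 → 17/40
merge 1/4 + 13/40 → 23/40
merge 17/40 + 23/40 → 1
L = 13/80 + 13/40 + 17/40 + 23/40 + 1 = 199/80 = 2.4875 bits/symbol.

2.4875 bits/symbol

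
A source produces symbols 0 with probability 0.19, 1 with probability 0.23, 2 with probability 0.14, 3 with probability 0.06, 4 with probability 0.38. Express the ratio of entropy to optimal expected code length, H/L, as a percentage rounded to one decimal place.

96.1%

Entropy H = −Σ p log₂ p ≈ 2.1140 bits.
Huffman merges: 3/50+7/50→1/5; 19/100+1/5→39/100; 23/100+19/50→61/100; 39/100+61/100→1. L = 11/5 ≈ 2.2000.
Efficiency = H/L = 2.1140/2.2000 = 96.1%.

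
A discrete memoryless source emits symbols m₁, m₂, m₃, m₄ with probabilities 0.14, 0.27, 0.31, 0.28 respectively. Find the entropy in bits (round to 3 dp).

H = −Σ pᵢ log₂ pᵢ.
−0.14·log₂(0.14) = 0.3971
−0.27·log₂(0.27) = 0.5100
−0.31·log₂(0.31) = 0.5238
−0.28·log₂(0.28) = 0.5142
Sum ≈ 1.9451 → 1.945 bits.

1.945 bits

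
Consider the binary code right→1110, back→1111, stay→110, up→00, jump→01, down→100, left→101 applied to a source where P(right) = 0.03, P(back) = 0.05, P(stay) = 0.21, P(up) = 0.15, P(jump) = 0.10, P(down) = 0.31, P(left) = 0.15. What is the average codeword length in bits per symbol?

L̄ = Σ pᵢ·ℓᵢ = 0.03·4 + 0.05·4 + 0.21·3 + 0.15·2 + 0.10·2 + 0.31·3 + 0.15·3 = 2.83 bits/symbol.

2.83 bits/symbol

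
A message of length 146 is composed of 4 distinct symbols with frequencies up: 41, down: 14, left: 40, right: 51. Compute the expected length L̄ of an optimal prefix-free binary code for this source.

2 bits/symbol

Probabilities are the counts divided by 146.
Repeatedly combine the two least-probable nodes; the expected code length is the sum of the merged weights.
merge 7/73 + 20/73 → 27/73
merge 41/146 + 51/146 → 46/73
merge 27/73 + 46/73 → 1
L = 27/73 + 46/73 + 1 = 2 bits/symbol.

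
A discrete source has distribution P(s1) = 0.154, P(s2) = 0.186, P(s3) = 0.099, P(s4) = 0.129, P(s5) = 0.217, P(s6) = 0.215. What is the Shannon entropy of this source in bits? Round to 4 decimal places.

H = −Σ pᵢ log₂ pᵢ.
−0.154·log₂(0.154) = 0.4156
−0.186·log₂(0.186) = 0.4514
−0.099·log₂(0.099) = 0.3303
−0.129·log₂(0.129) = 0.3811
−0.217·log₂(0.217) = 0.4783
−0.215·log₂(0.215) = 0.4768
Sum ≈ 2.5335 → 2.5335 bits.

2.5335 bits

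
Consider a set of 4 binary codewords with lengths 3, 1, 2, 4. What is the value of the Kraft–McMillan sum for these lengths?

0.9375

With common denominator 2^4 = 16: Σ 2^(−ℓᵢ) = 2/16 + 8/16 + 4/16 + 1/16 = 15/16 = 0.9375.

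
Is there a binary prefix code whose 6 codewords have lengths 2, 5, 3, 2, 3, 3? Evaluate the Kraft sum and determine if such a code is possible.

With common denominator 2^5 = 32: Σ 2^(−ℓᵢ) = 8/32 + 1/32 + 4/32 + 8/32 + 4/32 + 4/32 = 29/32 = 0.90625.
Kraft's inequality requires Σ ≤ 1; here Σ = 0.90625 ≤ 1, so such a prefix code exists.

0.90625; yes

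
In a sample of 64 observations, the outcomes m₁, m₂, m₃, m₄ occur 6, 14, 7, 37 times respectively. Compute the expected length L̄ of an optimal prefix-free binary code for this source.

1.625 bits/symbol

Probabilities are the counts divided by 64.
Repeatedly combine the two least-probable nodes; the expected code length is the sum of the merged weights.
merge 3/32 + 7/64 → 13/64
merge 13/64 + 7/32 → 27/64
merge 27/64 + 37/64 → 1
L = 13/64 + 27/64 + 1 = 13/8 = 1.625 bits/symbol.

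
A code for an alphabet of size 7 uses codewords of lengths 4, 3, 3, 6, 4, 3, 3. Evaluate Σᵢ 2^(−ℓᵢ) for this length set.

With common denominator 2^6 = 64: Σ 2^(−ℓᵢ) = 4/64 + 8/64 + 8/64 + 1/64 + 4/64 + 8/64 + 8/64 = 41/64 = 0.640625.

0.640625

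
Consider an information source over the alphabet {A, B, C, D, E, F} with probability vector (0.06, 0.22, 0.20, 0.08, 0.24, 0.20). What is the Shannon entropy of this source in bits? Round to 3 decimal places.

2.439 bits

H = −Σ pᵢ log₂ pᵢ.
−0.06·log₂(0.06) = 0.2435
−0.22·log₂(0.22) = 0.4806
−0.20·log₂(0.20) = 0.4644
−0.08·log₂(0.08) = 0.2915
−0.24·log₂(0.24) = 0.4941
−0.20·log₂(0.20) = 0.4644
Sum ≈ 2.4385 → 2.439 bits.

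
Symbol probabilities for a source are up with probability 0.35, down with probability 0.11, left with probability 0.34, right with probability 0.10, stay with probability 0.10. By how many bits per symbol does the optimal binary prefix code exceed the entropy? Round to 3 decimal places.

Entropy H = −Σ p log₂ p ≈ 2.0739 bits.
Huffman merges: 1/10+1/10→1/5; 11/100+1/5→31/100; 31/100+17/50→13/20; 7/20+13/20→1. L = 54/25 ≈ 2.1600.
L − H = 2.1600 − 2.0739 = 0.086 bits.

0.086 bits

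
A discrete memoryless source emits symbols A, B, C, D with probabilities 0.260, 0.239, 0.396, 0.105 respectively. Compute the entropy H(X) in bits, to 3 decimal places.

1.869 bits

H = −Σ pᵢ log₂ pᵢ.
−0.260·log₂(0.260) = 0.5053
−0.239·log₂(0.239) = 0.4935
−0.396·log₂(0.396) = 0.5292
−0.105·log₂(0.105) = 0.3414
Sum ≈ 1.8694 → 1.869 bits.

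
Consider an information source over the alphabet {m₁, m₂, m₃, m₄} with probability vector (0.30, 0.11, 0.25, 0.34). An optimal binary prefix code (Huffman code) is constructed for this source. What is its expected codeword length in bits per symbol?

2 bits/symbol

Repeatedly combine the two least-probable nodes; the expected code length is the sum of the merged weights.
merge 11/100 + 1/4 → 9/25
merge 3/10 + 17/50 → 16/25
merge 9/25 + 16/25 → 1
L = 9/25 + 16/25 + 1 = 2 bits/symbol.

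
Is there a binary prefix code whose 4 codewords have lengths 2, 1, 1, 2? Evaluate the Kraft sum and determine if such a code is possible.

1.5; no

With common denominator 2^2 = 4: Σ 2^(−ℓᵢ) = 1/4 + 2/4 + 2/4 + 1/4 = 6/4 = 1.5.
Kraft's inequality requires Σ ≤ 1; here Σ = 1.5 > 1, so no such prefix code exists.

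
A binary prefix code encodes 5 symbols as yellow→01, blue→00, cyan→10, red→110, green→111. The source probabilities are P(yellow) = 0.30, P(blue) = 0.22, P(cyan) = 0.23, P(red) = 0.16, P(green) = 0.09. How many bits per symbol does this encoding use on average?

L̄ = Σ pᵢ·ℓᵢ = 0.30·2 + 0.22·2 + 0.23·2 + 0.16·3 + 0.09·3 = 2.25 bits/symbol.

2.25 bits/symbol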